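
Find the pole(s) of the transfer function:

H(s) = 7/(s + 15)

Pole is where denominator = 0: s + 15 = 0, so s = -15.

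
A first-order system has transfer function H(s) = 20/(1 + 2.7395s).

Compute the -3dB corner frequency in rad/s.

Corner frequency = 1/τ = 1/2.7395 = 0.365 rad/s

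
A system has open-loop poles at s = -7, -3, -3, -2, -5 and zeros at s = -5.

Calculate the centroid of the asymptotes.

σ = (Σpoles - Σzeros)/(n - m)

σ = (Σpoles - Σzeros)/(n - m) = (-20 - (-5))/(5 - 1) = -15/4 = -3.75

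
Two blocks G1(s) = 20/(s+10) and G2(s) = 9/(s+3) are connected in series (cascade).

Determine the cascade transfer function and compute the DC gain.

Series: multiply transfer functions. G_eq = 20/(s+10) × 9/(s+3) = 180/((s+10)(s+3)). DC gain = 180/(10×3) = 6.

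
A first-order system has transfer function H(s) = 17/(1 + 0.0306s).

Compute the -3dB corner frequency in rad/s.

Corner frequency = 1/τ = 1/0.0306 = 32.68 rad/s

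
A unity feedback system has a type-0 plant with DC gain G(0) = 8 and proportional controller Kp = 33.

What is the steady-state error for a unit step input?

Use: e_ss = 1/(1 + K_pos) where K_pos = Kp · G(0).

K_pos = Kp · G(0) = 33 × 8 = 264. e_ss = 1/(1 + 264) = 0.0038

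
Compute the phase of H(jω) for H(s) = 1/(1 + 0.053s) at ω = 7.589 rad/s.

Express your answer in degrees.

Phase = -arctan(ωτ) = -arctan(7.589 × 0.053) = -21.9°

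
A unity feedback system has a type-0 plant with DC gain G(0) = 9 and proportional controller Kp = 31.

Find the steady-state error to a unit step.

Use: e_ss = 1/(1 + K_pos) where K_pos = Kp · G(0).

K_pos = Kp · G(0) = 31 × 9 = 279. e_ss = 1/(1 + 279) = 0.0036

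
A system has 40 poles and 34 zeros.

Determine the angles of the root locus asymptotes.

n - m = 40 - 34 = 6. Angles: θk = (2k + 1)·180°/6 = 30°, 90°, 150°, 210°, 270°, 330°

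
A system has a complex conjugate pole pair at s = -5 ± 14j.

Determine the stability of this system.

Real part of poles is -5 (< 0, left half-plane). Stable.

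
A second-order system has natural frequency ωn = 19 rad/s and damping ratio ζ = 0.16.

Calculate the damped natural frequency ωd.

ωd = ωn√(1 - ζ²) = 19√(1 - 0.16²) = 18.76 rad/s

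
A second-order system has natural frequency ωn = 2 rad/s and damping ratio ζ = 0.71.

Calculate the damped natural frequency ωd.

ωd = ωn√(1 - ζ²) = 2√(1 - 0.71²) = 1.41 rad/s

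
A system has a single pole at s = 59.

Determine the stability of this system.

Pole at s = 59 is in the right half-plane. Unstable.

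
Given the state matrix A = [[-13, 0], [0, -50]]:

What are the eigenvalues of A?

For diagonal matrix, eigenvalues are diagonal entries: λ₁ = -13, λ₂ = -50.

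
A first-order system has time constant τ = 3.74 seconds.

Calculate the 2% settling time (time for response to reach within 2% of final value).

For first-order system, 2% settling time ≈ 4τ = 4 × 3.74 = 14.96 s.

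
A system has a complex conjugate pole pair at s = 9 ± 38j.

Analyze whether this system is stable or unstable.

Real part of poles is 9 (> 0, right half-plane). Unstable.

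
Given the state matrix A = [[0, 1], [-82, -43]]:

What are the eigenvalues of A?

det(A - λI) = λ² - (-43)λ + 82 = (λ - (-2))(λ - (-41)). Eigenvalues: -2, -41.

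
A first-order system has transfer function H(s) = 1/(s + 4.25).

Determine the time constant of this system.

For H(s) = 1/(s + 1/τ), the pole is at -1/τ = -4.25, so τ = 1/4.25 = 0.2353 s.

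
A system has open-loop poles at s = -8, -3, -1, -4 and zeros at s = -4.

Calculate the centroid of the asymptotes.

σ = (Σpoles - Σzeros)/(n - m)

σ = (Σpoles - Σzeros)/(n - m) = (-16 - (-4))/(4 - 1) = -12/3 = -4.0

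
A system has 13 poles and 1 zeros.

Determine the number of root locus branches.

Root locus has n branches where n = number of poles = 13.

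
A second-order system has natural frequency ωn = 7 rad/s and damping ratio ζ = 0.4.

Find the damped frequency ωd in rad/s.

ωd = ωn√(1 - ζ²) = 7√(1 - 0.4²) = 6.42 rad/s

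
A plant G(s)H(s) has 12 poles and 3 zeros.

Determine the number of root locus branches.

Root locus has n branches where n = number of poles = 12.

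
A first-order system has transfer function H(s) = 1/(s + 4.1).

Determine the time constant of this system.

For H(s) = 1/(s + 1/τ), the pole is at -1/τ = -4.1, so τ = 1/4.1 = 0.2439 s.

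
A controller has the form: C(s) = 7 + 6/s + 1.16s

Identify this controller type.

This is a Proportional-Integral-Derivative (PID) controller.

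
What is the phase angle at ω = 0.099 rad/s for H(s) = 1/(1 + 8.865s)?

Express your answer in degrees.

Phase = -arctan(ωτ) = -arctan(0.099 × 8.865) = -41.3°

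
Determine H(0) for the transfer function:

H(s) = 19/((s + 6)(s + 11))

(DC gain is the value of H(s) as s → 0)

DC gain = H(0) = 19/(6 × 11) = 19/66 = 0.2879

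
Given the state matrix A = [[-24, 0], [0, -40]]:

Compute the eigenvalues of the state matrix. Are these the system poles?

For diagonal matrix, eigenvalues are diagonal entries: λ₁ = -24, λ₂ = -40. Eigenvalues of A = system poles.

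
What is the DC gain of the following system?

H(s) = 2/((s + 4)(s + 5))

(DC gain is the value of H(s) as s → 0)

DC gain = H(0) = 2/(4 × 5) = 2/20 = 0.1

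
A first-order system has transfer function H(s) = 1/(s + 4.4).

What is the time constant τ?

For H(s) = 1/(s + 1/τ), the pole is at -1/τ = -4.4, so τ = 1/4.4 = 0.2273 s.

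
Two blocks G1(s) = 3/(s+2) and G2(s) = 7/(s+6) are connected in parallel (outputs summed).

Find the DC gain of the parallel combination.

Parallel: G_eq = G1 + G2. DC gain = G1(0) + G2(0) = 3/2 + 7/6 = 1.5 + 1.1667 = 2.6667.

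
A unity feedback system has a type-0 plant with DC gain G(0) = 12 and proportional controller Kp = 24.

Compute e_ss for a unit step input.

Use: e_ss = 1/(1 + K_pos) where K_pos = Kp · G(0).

K_pos = Kp · G(0) = 24 × 12 = 288. e_ss = 1/(1 + 288) = 0.0035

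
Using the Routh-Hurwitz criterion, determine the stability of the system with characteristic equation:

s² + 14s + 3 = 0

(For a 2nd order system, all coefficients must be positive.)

Coefficients: 1, 14, 3. All positive, so system is stable.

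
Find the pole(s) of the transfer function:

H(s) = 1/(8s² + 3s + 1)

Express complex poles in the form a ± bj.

Discriminant = 3² - 4×8×1 = 9 - 32 = -23 < 0, so the poles are a complex conjugate pair s = (-3 ± j√23)/(2×8). Real part = -3/(2×8) = -3/16 = -0.1875; imaginary part = ±√23/(2×8) ≈ 0.2997. Poles: s = -0.1875 ± 0.2997j.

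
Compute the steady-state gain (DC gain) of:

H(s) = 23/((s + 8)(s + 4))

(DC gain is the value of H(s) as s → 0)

DC gain = H(0) = 23/(8 × 4) = 23/32 = 0.71875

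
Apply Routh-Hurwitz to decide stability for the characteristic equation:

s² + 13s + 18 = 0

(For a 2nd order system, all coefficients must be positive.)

Coefficients: 1, 13, 18. All positive, so system is stable.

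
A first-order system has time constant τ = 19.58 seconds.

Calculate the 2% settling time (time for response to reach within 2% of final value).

For first-order system, 2% settling time ≈ 4τ = 4 × 19.58 = 78.32 s.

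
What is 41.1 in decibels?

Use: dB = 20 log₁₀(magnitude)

dB = 20 log₁₀(41.1) = 32.3 dB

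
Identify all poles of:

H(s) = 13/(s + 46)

Pole is where denominator = 0: s + 46 = 0, so s = -46.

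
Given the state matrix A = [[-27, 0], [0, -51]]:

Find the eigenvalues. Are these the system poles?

For diagonal matrix, eigenvalues are diagonal entries: λ₁ = -27, λ₂ = -51. Eigenvalues of A = system poles.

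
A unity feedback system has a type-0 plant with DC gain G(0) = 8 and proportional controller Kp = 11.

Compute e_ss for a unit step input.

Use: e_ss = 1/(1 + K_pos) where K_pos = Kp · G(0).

K_pos = Kp · G(0) = 11 × 8 = 88. e_ss = 1/(1 + 88) = 0.0112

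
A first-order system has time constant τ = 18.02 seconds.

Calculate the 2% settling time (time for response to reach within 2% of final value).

For first-order system, 2% settling time ≈ 4τ = 4 × 18.02 = 72.08 s.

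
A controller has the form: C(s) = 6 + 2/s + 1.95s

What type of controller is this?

This is a Proportional-Integral-Derivative (PID) controller.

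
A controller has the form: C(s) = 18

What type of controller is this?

This is a Proportional (P) controller.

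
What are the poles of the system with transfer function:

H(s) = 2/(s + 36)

Pole is where denominator = 0: s + 36 = 0, so s = -36.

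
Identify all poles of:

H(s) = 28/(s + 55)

Pole is where denominator = 0: s + 55 = 0, so s = -55.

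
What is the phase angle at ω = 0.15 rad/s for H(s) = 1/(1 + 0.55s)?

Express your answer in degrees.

Phase = -arctan(ωτ) = -arctan(0.15 × 0.55) = -4.7°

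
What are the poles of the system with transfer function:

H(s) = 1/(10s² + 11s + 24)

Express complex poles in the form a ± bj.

Discriminant = 11² - 4×10×24 = 121 - 960 = -839 < 0, so the poles are a complex conjugate pair s = (-11 ± j√839)/(2×10). Real part = -11/(2×10) = -11/20 = -0.55; imaginary part = ±√839/(2×10) ≈ 1.4483. Poles: s = -0.55 ± 1.4483j.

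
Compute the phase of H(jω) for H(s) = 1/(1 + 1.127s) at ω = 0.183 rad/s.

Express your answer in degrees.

Phase = -arctan(ωτ) = -arctan(0.183 × 1.127) = -11.7°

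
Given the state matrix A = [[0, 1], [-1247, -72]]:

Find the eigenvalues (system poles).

det(A - λI) = λ² - (-72)λ + 1247 = (λ - (-43))(λ - (-29)). Eigenvalues: -43, -29.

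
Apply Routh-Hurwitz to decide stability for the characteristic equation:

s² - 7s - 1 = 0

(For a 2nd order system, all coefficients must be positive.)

Coefficients: 1, -7, -1. b=-7, c=-1 not positive, so system is unstable.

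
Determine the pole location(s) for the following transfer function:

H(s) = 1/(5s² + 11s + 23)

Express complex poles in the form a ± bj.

Discriminant = 11² - 4×5×23 = 121 - 460 = -339 < 0, so the poles are a complex conjugate pair s = (-11 ± j√339)/(2×5). Real part = -11/(2×5) = -11/10 = -1.1; imaginary part = ±√339/(2×5) ≈ 1.8412. Poles: s = -1.1 ± 1.8412j.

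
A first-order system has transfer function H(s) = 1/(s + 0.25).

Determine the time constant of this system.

For H(s) = 1/(s + 1/τ), the pole is at -1/τ = -0.25, so τ = 1/0.25 = 4 s.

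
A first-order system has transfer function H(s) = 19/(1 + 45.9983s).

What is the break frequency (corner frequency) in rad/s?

Corner frequency = 1/τ = 1/45.9983 = 0.022 rad/s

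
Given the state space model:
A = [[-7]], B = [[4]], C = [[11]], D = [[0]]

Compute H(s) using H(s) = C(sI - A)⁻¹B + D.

(sI - A)⁻¹ = 1/(s + 7). H(s) = 11 × 4/(s + 7) + 0 = 44/(s + 7).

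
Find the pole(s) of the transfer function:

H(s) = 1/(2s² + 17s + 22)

Discriminant = 17² - 4×2×22 = 289 - 176 = 113 > 0, so two distinct real poles. Using quadratic formula: s = (-17 ± √113)/(2×2) = (-17 ± √113)/4, with √113 ≈ 10.6301. s₁ ≈ -1.5925, s₂ ≈ -6.9075. Poles: s₁ = -1.5925, s₂ = -6.9075.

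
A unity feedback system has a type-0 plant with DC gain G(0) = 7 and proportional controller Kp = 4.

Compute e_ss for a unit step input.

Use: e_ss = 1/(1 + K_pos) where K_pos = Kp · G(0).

K_pos = Kp · G(0) = 4 × 7 = 28. e_ss = 1/(1 + 28) = 0.0345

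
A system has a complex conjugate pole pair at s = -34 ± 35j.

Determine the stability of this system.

Real part of poles is -34 (< 0, left half-plane). Stable.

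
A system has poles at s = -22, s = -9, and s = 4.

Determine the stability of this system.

Pole(s) at s = 4 are not in the left half-plane. System is unstable.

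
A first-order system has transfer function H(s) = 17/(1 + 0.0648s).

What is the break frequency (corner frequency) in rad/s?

Corner frequency = 1/τ = 1/0.0648 = 15.432 rad/s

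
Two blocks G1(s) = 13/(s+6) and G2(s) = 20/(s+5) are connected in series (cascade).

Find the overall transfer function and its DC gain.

Series: multiply transfer functions. G_eq = 13/(s+6) × 20/(s+5) = 260/((s+6)(s+5)). DC gain = 260/(6×5) = 8.6667.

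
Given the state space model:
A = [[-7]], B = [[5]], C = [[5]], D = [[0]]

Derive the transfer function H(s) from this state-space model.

(sI - A)⁻¹ = 1/(s + 7). H(s) = 5 × 5/(s + 7) + 0 = 25/(s + 7).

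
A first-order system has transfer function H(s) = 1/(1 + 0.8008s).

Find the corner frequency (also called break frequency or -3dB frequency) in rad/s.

Corner frequency = 1/τ = 1/0.8008 = 1.249 rad/s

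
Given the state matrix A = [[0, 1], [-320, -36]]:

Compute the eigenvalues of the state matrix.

det(A - λI) = λ² - (-36)λ + 320 = (λ - (-20))(λ - (-16)). Eigenvalues: -20, -16.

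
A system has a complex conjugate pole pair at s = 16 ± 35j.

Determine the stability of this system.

Real part of poles is 16 (> 0, right half-plane). Unstable.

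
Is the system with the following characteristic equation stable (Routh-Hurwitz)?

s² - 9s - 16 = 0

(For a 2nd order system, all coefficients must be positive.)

Coefficients: 1, -9, -16. b=-9, c=-16 not positive, so system is unstable.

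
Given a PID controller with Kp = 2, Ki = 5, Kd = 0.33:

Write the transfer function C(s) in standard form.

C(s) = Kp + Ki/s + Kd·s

Substituting values: C(s) = 2 + 5/s + 0.33s = (0.33s² + 2s + 5)/s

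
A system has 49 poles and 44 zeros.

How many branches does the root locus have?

Root locus has n branches where n = number of poles = 49.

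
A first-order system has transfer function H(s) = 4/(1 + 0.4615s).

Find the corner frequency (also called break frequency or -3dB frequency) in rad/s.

Corner frequency = 1/τ = 1/0.4615 = 2.167 rad/s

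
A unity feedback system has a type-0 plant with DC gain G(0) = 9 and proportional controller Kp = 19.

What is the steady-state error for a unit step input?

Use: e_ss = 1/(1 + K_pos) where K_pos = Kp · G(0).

K_pos = Kp · G(0) = 19 × 9 = 171. e_ss = 1/(1 + 171) = 0.0058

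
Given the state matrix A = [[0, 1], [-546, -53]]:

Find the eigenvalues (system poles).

det(A - λI) = λ² - (-53)λ + 546 = (λ - (-14))(λ - (-39)). Eigenvalues: -14, -39.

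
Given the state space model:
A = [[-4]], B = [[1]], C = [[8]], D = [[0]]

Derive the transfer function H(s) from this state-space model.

(sI - A)⁻¹ = 1/(s + 4). H(s) = 8 × 1/(s + 4) + 0 = 8/(s + 4).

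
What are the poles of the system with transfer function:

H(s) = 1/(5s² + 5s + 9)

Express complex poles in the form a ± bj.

Discriminant = 5² - 4×5×9 = 25 - 180 = -155 < 0, so the poles are a complex conjugate pair s = (-5 ± j√155)/(2×5). Real part = -5/(2×5) = -5/10 = -0.5; imaginary part = ±√155/(2×5) ≈ 1.2450. Poles: s = -0.5 ± 1.2450j.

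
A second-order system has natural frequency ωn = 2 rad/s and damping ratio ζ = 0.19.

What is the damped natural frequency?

ωd = ωn√(1 - ζ²) = 2√(1 - 0.19²) = 1.96 rad/s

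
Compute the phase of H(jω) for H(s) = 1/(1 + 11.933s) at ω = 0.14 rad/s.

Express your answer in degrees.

Phase = -arctan(ωτ) = -arctan(0.14 × 11.933) = -59.1°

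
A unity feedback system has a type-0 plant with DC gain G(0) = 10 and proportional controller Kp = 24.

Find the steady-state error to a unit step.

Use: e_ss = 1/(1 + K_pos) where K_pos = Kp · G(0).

K_pos = Kp · G(0) = 24 × 10 = 240. e_ss = 1/(1 + 240) = 0.0041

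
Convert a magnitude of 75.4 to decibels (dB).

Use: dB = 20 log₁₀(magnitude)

dB = 20 log₁₀(75.4) = 37.5 dB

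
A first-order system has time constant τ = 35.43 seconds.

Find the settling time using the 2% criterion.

For first-order system, 2% settling time ≈ 4τ = 4 × 35.43 = 141.72 s.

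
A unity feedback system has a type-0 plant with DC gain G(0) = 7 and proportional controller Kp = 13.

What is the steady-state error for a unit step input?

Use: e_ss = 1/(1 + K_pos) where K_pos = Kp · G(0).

K_pos = Kp · G(0) = 13 × 7 = 91. e_ss = 1/(1 + 91) = 0.0109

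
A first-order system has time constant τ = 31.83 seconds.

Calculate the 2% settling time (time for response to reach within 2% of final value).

For first-order system, 2% settling time ≈ 4τ = 4 × 31.83 = 127.32 s.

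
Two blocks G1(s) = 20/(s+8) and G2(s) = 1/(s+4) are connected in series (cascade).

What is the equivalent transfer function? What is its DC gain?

Series: multiply transfer functions. G_eq = 20/(s+8) × 1/(s+4) = 20/((s+8)(s+4)). DC gain = 20/(8×4) = 0.625.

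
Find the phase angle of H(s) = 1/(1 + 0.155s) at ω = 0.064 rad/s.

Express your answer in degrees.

Phase = -arctan(ωτ) = -arctan(0.064 × 0.155) = -0.6°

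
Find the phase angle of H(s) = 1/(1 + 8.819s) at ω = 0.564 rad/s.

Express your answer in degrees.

Phase = -arctan(ωτ) = -arctan(0.564 × 8.819) = -78.6°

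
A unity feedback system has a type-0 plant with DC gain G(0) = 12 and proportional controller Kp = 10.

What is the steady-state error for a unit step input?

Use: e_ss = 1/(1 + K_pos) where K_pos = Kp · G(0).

K_pos = Kp · G(0) = 10 × 12 = 120. e_ss = 1/(1 + 120) = 0.0083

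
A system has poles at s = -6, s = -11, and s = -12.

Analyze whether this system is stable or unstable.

All poles are in the left half-plane. System is stable.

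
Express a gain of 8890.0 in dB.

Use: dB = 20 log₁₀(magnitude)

dB = 20 log₁₀(8890.0) = 79.0 dB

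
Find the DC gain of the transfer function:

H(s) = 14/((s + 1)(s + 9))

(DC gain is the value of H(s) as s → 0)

DC gain = H(0) = 14/(1 × 9) = 14/9 = 1.5556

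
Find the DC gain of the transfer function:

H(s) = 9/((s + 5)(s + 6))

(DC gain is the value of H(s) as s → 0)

DC gain = H(0) = 9/(5 × 6) = 9/30 = 0.3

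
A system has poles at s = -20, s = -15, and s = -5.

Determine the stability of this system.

All poles are in the left half-plane. System is stable.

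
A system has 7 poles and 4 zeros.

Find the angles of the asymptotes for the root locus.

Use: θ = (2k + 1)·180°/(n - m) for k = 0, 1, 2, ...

n - m = 7 - 4 = 3. Angles: θk = (2k + 1)·180°/3 = 60°, 180°, 300°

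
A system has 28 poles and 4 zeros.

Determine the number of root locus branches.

Root locus has n branches where n = number of poles = 28.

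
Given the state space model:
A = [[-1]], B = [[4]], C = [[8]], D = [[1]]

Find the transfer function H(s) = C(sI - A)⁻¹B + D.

(sI - A)⁻¹ = 1/(s + 1). H(s) = 8×4/(s + 1) + 1 = (s + 33)/(s + 1).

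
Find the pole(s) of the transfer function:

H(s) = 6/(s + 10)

Pole is where denominator = 0: s + 10 = 0, so s = -10.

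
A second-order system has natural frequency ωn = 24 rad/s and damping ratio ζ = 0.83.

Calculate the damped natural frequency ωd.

ωd = ωn√(1 - ζ²) = 24√(1 - 0.83²) = 13.39 rad/s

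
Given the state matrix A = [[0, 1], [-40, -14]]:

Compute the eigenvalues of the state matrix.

det(A - λI) = λ² - (-14)λ + 40 = (λ - (-4))(λ - (-10)). Eigenvalues: -4, -10.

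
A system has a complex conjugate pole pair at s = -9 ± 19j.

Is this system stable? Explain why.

Real part of poles is -9 (< 0, left half-plane). Stable.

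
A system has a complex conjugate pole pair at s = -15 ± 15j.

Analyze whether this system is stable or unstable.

Real part of poles is -15 (< 0, left half-plane). Stable.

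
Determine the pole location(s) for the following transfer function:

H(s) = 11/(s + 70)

Pole is where denominator = 0: s + 70 = 0, so s = -70.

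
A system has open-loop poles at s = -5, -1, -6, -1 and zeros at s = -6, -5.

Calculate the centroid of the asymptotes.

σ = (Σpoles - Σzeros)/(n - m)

σ = (Σpoles - Σzeros)/(n - m) = (-13 - (-11))/(4 - 2) = -2/2 = -1.0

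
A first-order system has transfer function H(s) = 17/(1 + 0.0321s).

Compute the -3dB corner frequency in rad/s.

Corner frequency = 1/τ = 1/0.0321 = 31.153 rad/s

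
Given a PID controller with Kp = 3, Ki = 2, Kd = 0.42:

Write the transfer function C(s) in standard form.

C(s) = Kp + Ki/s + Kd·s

Substituting values: C(s) = 3 + 2/s + 0.42s = (0.42s² + 3s + 2)/s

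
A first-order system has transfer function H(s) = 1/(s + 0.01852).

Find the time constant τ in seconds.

For H(s) = 1/(s + 1/τ), the pole is at -1/τ = -0.01852, so τ = 1/0.01852 = 54 s.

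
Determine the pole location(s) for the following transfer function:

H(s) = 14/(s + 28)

Pole is where denominator = 0: s + 28 = 0, so s = -28.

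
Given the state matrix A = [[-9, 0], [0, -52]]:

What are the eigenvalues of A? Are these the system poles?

For diagonal matrix, eigenvalues are diagonal entries: λ₁ = -9, λ₂ = -52. Eigenvalues of A = system poles.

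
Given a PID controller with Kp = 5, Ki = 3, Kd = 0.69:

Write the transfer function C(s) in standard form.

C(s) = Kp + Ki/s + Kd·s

Substituting values: C(s) = 5 + 3/s + 0.69s = (0.69s² + 5s + 3)/s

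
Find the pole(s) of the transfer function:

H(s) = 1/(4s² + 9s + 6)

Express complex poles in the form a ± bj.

Discriminant = 9² - 4×4×6 = 81 - 96 = -15 < 0, so the poles are a complex conjugate pair s = (-9 ± j√15)/(2×4). Real part = -9/(2×4) = -9/8 = -1.125; imaginary part = ±√15/(2×4) ≈ 0.4841. Poles: s = -1.125 ± 0.4841j.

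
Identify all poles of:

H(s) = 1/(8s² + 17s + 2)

Discriminant = 17² - 4×8×2 = 289 - 64 = 225 > 0, so two distinct real poles. Using quadratic formula: s = (-17 ± √225)/(2×8) = (-17 ± √225)/16, with √225 = 15. s₁ = -2/16 = -0.125, s₂ = -32/16 = -2. Poles: s₁ = -0.125, s₂ = -2.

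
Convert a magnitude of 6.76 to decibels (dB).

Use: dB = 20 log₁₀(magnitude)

dB = 20 log₁₀(6.76) = 16.6 dB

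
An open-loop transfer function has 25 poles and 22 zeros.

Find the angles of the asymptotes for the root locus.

n - m = 25 - 22 = 3. Angles: θk = (2k + 1)·180°/3 = 60°, 180°, 300°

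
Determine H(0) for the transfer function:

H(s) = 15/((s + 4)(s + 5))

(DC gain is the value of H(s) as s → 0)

DC gain = H(0) = 15/(4 × 5) = 15/20 = 0.75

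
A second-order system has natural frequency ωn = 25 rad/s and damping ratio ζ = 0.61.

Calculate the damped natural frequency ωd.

ωd = ωn√(1 - ζ²) = 25√(1 - 0.61²) = 19.81 rad/s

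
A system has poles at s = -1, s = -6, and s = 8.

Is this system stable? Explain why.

Pole(s) at s = 8 are not in the left half-plane. System is unstable.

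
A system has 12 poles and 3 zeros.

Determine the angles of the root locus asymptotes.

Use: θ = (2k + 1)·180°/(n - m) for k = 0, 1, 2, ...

n - m = 12 - 3 = 9. Angles: θk = (2k + 1)·180°/9 = 20°, 60°, 100°, 140°, 180°, 220°, 260°, 300°, 340°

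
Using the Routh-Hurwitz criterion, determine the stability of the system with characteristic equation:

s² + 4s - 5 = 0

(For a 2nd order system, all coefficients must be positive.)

Coefficients: 1, 4, -5. c=-5 not positive, so system is unstable.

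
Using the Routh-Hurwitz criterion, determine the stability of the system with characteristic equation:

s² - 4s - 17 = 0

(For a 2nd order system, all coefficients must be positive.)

Coefficients: 1, -4, -17. b=-4, c=-17 not positive, so system is unstable.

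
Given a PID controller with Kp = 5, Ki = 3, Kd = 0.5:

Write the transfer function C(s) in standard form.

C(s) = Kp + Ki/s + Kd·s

Substituting values: C(s) = 5 + 3/s + 0.5s = (0.5s² + 5s + 3)/s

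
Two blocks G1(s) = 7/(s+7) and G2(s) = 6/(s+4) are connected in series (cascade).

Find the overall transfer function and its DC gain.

Series: multiply transfer functions. G_eq = 7/(s+7) × 6/(s+4) = 42/((s+7)(s+4)). DC gain = 42/(7×4) = 1.5.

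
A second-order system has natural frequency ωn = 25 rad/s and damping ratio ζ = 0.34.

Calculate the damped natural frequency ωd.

ωd = ωn√(1 - ζ²) = 25√(1 - 0.34²) = 23.51 rad/s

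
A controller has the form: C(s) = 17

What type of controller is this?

This is a Proportional (P) controller.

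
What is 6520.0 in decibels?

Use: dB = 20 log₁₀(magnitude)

dB = 20 log₁₀(6520.0) = 76.3 dB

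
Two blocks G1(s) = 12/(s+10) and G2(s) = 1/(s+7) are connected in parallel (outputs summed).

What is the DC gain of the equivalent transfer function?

Parallel: G_eq = G1 + G2. DC gain = G1(0) + G2(0) = 12/10 + 1/7 = 1.2 + 0.1429 = 1.3429.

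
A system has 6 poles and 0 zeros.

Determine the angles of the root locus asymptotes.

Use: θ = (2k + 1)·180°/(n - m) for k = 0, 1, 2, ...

n - m = 6 - 0 = 6. Angles: θk = (2k + 1)·180°/6 = 30°, 90°, 150°, 210°, 270°, 330°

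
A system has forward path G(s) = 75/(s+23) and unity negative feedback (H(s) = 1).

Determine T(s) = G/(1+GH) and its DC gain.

T(s) = G/(1+GH) = [75/(s+23)] / [1 + 75/(s+23)] = 75/(s+23+75) = 75/(s+98). DC gain = 75/98 = 0.7653.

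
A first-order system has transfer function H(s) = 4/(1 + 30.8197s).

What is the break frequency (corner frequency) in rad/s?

Corner frequency = 1/τ = 1/30.8197 = 0.032 rad/s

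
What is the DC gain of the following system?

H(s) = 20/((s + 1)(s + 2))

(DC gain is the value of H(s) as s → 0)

DC gain = H(0) = 20/(1 × 2) = 20/2 = 10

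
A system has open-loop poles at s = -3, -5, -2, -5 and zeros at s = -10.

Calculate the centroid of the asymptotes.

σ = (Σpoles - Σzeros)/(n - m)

σ = (Σpoles - Σzeros)/(n - m) = (-15 - (-10))/(4 - 1) = -5/3 = -1.67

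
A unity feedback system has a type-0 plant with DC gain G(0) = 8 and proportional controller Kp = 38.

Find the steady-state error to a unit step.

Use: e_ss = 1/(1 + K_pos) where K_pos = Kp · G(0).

K_pos = Kp · G(0) = 38 × 8 = 304. e_ss = 1/(1 + 304) = 0.0033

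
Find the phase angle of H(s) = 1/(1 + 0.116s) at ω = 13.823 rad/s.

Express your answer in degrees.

Phase = -arctan(ωτ) = -arctan(13.823 × 0.116) = -58.1°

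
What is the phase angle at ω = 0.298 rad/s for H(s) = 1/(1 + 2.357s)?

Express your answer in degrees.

Phase = -arctan(ωτ) = -arctan(0.298 × 2.357) = -35.1°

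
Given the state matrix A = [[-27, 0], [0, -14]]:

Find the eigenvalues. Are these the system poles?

For diagonal matrix, eigenvalues are diagonal entries: λ₁ = -27, λ₂ = -14. Eigenvalues of A = system poles.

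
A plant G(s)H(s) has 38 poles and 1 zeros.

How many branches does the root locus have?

Root locus has n branches where n = number of poles = 38.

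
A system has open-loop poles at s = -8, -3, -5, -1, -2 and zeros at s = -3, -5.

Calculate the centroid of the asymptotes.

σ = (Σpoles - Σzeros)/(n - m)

σ = (Σpoles - Σzeros)/(n - m) = (-19 - (-8))/(5 - 2) = -11/3 = -3.67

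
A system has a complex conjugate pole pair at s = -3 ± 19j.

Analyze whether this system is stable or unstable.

Real part of poles is -3 (< 0, left half-plane). Stable.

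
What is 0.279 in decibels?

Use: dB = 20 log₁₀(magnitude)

dB = 20 log₁₀(0.279) = -11.1 dB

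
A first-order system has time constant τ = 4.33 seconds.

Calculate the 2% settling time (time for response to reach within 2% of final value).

For first-order system, 2% settling time ≈ 4τ = 4 × 4.33 = 17.32 s.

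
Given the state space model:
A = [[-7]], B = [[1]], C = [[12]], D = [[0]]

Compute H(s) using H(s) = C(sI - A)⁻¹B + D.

(sI - A)⁻¹ = 1/(s + 7). H(s) = 12 × 1/(s + 7) + 0 = 12/(s + 7).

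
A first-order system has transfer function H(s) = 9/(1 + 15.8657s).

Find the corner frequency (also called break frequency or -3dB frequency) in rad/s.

Corner frequency = 1/τ = 1/15.8657 = 0.063 rad/s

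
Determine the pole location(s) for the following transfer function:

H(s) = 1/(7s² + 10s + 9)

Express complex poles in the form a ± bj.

Discriminant = 10² - 4×7×9 = 100 - 252 = -152 < 0, so the poles are a complex conjugate pair s = (-10 ± j√152)/(2×7). Real part = -10/(2×7) = -10/14 ≈ -0.7143; imaginary part = ±√152/(2×7) ≈ 0.8806. Poles: s = -0.7143 ± 0.8806j.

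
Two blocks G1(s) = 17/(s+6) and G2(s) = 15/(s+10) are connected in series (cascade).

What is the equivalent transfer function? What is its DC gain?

Series: multiply transfer functions. G_eq = 17/(s+6) × 15/(s+10) = 255/((s+6)(s+10)). DC gain = 255/(6×10) = 4.25.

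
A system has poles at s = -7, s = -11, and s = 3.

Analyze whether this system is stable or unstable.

Pole(s) at s = 3 are not in the left half-plane. System is unstable.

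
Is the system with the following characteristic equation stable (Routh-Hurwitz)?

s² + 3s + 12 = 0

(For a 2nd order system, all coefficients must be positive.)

Coefficients: 1, 3, 12. All positive, so system is stable.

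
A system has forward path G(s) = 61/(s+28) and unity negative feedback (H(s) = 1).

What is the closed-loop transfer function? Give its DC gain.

T(s) = G/(1+GH) = [61/(s+28)] / [1 + 61/(s+28)] = 61/(s+28+61) = 61/(s+89). DC gain = 61/89 = 0.6854.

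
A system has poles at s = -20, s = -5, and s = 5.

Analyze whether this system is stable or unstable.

Pole(s) at s = 5 are not in the left half-plane. System is unstable.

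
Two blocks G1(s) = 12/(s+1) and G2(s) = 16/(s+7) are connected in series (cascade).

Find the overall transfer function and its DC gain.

Series: multiply transfer functions. G_eq = 12/(s+1) × 16/(s+7) = 192/((s+1)(s+7)). DC gain = 192/(1×7) = 27.4286.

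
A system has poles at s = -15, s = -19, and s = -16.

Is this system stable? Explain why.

All poles are in the left half-plane. System is stable.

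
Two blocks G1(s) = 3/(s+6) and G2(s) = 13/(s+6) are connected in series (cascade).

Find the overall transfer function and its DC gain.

Series: multiply transfer functions. G_eq = 3/(s+6) × 13/(s+6) = 39/((s+6)(s+6)). DC gain = 39/(6×6) = 1.0833.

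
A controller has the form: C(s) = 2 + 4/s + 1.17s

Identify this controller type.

This is a Proportional-Integral-Derivative (PID) controller.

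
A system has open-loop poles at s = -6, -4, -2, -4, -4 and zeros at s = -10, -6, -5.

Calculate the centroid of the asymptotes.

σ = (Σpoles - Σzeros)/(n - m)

σ = (Σpoles - Σzeros)/(n - m) = (-20 - (-21))/(5 - 3) = 1/2 = 0.5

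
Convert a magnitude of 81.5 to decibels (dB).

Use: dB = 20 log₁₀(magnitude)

dB = 20 log₁₀(81.5) = 38.2 dB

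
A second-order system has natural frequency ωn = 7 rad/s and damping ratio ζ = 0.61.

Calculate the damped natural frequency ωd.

ωd = ωn√(1 - ζ²) = 7√(1 - 0.61²) = 5.55 rad/s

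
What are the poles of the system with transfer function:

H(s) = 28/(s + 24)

Pole is where denominator = 0: s + 24 = 0, so s = -24.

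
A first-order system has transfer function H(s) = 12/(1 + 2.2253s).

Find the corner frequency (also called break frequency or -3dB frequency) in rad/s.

Corner frequency = 1/τ = 1/2.2253 = 0.449 rad/s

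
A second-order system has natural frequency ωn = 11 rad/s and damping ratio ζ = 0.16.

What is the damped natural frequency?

ωd = ωn√(1 - ζ²) = 11√(1 - 0.16²) = 10.86 rad/s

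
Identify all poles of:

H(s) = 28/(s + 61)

Pole is where denominator = 0: s + 61 = 0, so s = -61.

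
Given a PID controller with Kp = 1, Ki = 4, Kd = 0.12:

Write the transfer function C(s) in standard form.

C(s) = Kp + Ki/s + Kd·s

Substituting values: C(s) = 1 + 4/s + 0.12s = (0.12s² + s + 4)/s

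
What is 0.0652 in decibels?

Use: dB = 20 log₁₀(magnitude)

dB = 20 log₁₀(0.0652) = -23.7 dB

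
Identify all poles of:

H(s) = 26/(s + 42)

Pole is where denominator = 0: s + 42 = 0, so s = -42.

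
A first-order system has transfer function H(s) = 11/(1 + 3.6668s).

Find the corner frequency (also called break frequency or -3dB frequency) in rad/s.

Corner frequency = 1/τ = 1/3.6668 = 0.273 rad/s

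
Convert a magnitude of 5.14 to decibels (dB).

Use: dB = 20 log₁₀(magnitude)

dB = 20 log₁₀(5.14) = 14.2 dB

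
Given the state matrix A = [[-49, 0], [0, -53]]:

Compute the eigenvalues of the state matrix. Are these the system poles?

For diagonal matrix, eigenvalues are diagonal entries: λ₁ = -49, λ₂ = -53. Eigenvalues of A = system poles.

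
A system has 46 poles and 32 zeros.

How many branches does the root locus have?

Root locus has n branches where n = number of poles = 46.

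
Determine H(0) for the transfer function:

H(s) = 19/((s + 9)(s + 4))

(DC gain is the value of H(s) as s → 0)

DC gain = H(0) = 19/(9 × 4) = 19/36 = 0.5278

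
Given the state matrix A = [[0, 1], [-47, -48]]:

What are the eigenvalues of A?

det(A - λI) = λ² - (-48)λ + 47 = (λ - (-1))(λ - (-47)). Eigenvalues: -1, -47.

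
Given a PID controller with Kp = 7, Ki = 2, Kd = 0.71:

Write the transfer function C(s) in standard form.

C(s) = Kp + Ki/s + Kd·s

Substituting values: C(s) = 7 + 2/s + 0.71s = (0.71s² + 7s + 2)/s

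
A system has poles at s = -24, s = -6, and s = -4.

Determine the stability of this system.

All poles are in the left half-plane. System is stable.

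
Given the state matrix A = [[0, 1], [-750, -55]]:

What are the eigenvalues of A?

det(A - λI) = λ² - (-55)λ + 750 = (λ - (-25))(λ - (-30)). Eigenvalues: -25, -30.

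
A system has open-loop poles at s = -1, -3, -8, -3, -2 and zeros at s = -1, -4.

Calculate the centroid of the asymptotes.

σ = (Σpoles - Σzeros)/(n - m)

σ = (Σpoles - Σzeros)/(n - m) = (-17 - (-5))/(5 - 2) = -12/3 = -4.0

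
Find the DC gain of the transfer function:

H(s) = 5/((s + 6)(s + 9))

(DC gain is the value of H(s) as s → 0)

DC gain = H(0) = 5/(6 × 9) = 5/54 = 0.0926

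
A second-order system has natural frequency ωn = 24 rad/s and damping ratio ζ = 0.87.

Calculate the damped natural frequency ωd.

ωd = ωn√(1 - ζ²) = 24√(1 - 0.87²) = 11.83 rad/s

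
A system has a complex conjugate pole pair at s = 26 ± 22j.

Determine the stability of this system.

Real part of poles is 26 (> 0, right half-plane). Unstable.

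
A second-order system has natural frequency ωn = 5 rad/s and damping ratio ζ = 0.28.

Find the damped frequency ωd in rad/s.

ωd = ωn√(1 - ζ²) = 5√(1 - 0.28²) = 4.8 rad/s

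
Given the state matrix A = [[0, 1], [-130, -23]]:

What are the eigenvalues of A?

det(A - λI) = λ² - (-23)λ + 130 = (λ - (-10))(λ - (-13)). Eigenvalues: -10, -13.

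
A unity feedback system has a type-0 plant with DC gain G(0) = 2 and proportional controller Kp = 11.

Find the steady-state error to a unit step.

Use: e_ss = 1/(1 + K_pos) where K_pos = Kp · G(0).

K_pos = Kp · G(0) = 11 × 2 = 22. e_ss = 1/(1 + 22) = 0.0435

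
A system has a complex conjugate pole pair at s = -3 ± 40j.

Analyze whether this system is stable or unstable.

Real part of poles is -3 (< 0, left half-plane). Stable.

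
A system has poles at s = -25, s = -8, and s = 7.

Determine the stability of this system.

Pole(s) at s = 7 are not in the left half-plane. System is unstable.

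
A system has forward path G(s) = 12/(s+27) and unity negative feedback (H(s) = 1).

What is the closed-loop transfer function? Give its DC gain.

T(s) = G/(1+GH) = [12/(s+27)] / [1 + 12/(s+27)] = 12/(s+27+12) = 12/(s+39). DC gain = 12/39 = 0.3077.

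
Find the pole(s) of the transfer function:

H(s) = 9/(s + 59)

Pole is where denominator = 0: s + 59 = 0, so s = -59.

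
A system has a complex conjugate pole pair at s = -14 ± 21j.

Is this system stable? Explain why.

Real part of poles is -14 (< 0, left half-plane). Stable.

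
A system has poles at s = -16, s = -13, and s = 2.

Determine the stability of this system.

Pole(s) at s = 2 are not in the left half-plane. System is unstable.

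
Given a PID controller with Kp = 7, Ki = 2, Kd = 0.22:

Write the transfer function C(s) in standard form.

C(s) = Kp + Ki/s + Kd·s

Substituting values: C(s) = 7 + 2/s + 0.22s = (0.22s² + 7s + 2)/s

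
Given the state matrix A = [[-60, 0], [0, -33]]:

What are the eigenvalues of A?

For diagonal matrix, eigenvalues are diagonal entries: λ₁ = -60, λ₂ = -33.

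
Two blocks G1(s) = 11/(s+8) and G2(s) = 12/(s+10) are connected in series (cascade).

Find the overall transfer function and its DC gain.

Series: multiply transfer functions. G_eq = 11/(s+8) × 12/(s+10) = 132/((s+8)(s+10)). DC gain = 132/(8×10) = 1.65.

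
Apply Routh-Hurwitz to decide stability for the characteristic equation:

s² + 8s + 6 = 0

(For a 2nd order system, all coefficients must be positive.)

Coefficients: 1, 8, 6. All positive, so system is stable.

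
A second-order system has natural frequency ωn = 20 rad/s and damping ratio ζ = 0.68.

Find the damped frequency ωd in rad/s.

ωd = ωn√(1 - ζ²) = 20√(1 - 0.68²) = 14.66 rad/s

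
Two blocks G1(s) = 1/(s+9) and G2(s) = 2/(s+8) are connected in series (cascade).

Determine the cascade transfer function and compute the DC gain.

Series: multiply transfer functions. G_eq = 1/(s+9) × 2/(s+8) = 2/((s+9)(s+8)). DC gain = 2/(9×8) = 0.0278.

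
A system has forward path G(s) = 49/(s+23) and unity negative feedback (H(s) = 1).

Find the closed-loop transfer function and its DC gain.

T(s) = G/(1+GH) = [49/(s+23)] / [1 + 49/(s+23)] = 49/(s+23+49) = 49/(s+72). DC gain = 49/72 = 0.6806.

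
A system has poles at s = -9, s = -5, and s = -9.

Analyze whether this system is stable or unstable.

All poles are in the left half-plane. System is stable.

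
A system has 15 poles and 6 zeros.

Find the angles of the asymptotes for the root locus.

n - m = 15 - 6 = 9. Angles: θk = (2k + 1)·180°/9 = 20°, 60°, 100°, 140°, 180°, 220°, 260°, 300°, 340°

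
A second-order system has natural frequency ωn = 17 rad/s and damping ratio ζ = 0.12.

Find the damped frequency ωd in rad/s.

ωd = ωn√(1 - ζ²) = 17√(1 - 0.12²) = 16.88 rad/s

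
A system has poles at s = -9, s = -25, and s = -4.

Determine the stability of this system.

All poles are in the left half-plane. System is stable.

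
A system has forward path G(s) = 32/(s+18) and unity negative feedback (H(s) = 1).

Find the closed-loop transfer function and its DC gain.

T(s) = G/(1+GH) = [32/(s+18)] / [1 + 32/(s+18)] = 32/(s+18+32) = 32/(s+50). DC gain = 32/50 = 0.64.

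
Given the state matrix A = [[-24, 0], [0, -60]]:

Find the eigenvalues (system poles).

For diagonal matrix, eigenvalues are diagonal entries: λ₁ = -24, λ₂ = -60.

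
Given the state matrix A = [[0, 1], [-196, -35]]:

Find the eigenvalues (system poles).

det(A - λI) = λ² - (-35)λ + 196 = (λ - (-28))(λ - (-7)). Eigenvalues: -28, -7.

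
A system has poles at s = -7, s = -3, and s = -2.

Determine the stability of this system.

All poles are in the left half-plane. System is stable.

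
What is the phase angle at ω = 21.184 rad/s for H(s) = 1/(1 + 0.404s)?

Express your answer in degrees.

Phase = -arctan(ωτ) = -arctan(21.184 × 0.404) = -83.3°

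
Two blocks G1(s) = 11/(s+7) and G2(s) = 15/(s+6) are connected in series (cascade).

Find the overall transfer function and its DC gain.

Series: multiply transfer functions. G_eq = 11/(s+7) × 15/(s+6) = 165/((s+7)(s+6)). DC gain = 165/(7×6) = 3.9286.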